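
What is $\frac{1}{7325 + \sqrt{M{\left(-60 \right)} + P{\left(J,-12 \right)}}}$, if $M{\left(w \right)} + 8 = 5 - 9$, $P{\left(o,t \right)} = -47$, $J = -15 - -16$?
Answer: $\frac{7325}{53655684} - \frac{i \sqrt{59}}{53655684} \approx 0.00013652 - 1.4316 \cdot 10^{-7} i$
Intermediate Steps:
$J = 1$ ($J = -15 + 16 = 1$)
$M{\left(w \right)} = -12$ ($M{\left(w \right)} = -8 + \left(5 - 9\right) = -8 - 4 = -12$)
$\frac{1}{7325 + \sqrt{M{\left(-60 \right)} + P{\left(J,-12 \right)}}} = \frac{1}{7325 + \sqrt{-12 - 47}} = \frac{1}{7325 + \sqrt{-59}} = \frac{1}{7325 + i \sqrt{59}}$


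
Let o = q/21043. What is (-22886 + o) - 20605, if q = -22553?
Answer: -915203666/21043 ≈ -43492.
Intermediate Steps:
o = -22553/21043 ≈ -1.0718
(-22886 + o) - 20605 = (-22886 - 22553/21043) - 20605 = -481612651/21043 - 20605 = -915203666/21043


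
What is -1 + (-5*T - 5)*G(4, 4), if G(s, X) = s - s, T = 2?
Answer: -1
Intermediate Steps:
G(s, X) = 0
-1 + (-5*T - 5)*G(4, 4) = -1 + (-5*2 - 5)*0 = -1 + (-10 - 5)*0 = -1 - 15*0 = -1 + 0 = -1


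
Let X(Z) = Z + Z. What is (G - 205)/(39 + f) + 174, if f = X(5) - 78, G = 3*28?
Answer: 5167/29 ≈ 178.17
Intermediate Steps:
G = 84
X(Z) = 2*Z
f = -68 (f = 2*5 - 78 = 10 - 78 = -68)
(G - 205)/(39 + f) + 174 = (84 - 205)/(39 - 68) + 174 = -121/(-29) + 174 = -121*(-1/29) + 174 = 121/29 + 174 = 5167/29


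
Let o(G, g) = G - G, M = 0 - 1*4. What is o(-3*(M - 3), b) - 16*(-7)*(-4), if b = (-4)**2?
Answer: -448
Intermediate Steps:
M = -4 (M = 0 - 4 = -4)
b = 16
o(G, g) = 0
o(-3*(M - 3), b) - 16*(-7)*(-4) = 0 - 16*(-7)*(-4) = 0 - (-112)*(-4) = 0 - 1*448 = 0 - 448 = -448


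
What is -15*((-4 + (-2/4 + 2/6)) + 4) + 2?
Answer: 9/2 ≈ 4.5000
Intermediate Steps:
-15*((-4 + (-2/4 + 2/6)) + 4) + 2 = -15*((-4 + (-2*1/4 + 2*(1/6))) + 4) + 2 = -15*((-4 + (-1/2 + 1/3)) + 4) + 2 = -15*((-4 - 1/6) + 4) + 2 = -15*(-25/6 + 4) + 2 = -15*(-1/6) + 2 = 5/2 + 2 = 9/2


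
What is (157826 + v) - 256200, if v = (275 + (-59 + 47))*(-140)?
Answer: -135194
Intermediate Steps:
v = -36820 (v = (275 - 12)*(-140) = 263*(-140) = -36820)
(157826 + v) - 256200 = (157826 - 36820) - 256200 = 121006 - 256200 = -135194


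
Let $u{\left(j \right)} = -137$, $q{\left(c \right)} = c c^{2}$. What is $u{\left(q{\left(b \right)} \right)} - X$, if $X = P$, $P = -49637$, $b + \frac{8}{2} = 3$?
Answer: $49500$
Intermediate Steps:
$b = -1$ ($b = -4 + 3 = -1$)
$q{\left(c \right)} = c^{3}$
$X = -49637$
$u{\left(q{\left(b \right)} \right)} - X = -137 - -49637 = -137 + 49637 = 49500$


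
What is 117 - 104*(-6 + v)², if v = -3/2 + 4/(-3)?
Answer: -71981/9 ≈ -7997.9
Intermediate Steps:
v = -17/6 (v = -3*½ + 4*(-⅓) = -3/2 - 4/3 = -17/6 ≈ -2.8333)
117 - 104*(-6 + v)² = 117 - 104*(-6 - 17/6)² = 117 - 104*(-53/6)² = 117 - 104*2809/36 = 117 - 73034/9 = -71981/9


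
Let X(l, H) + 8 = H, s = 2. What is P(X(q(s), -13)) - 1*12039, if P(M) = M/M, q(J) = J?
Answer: -12038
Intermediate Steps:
X(l, H) = -8 + H
P(M) = 1
P(X(q(s), -13)) - 1*12039 = 1 - 1*12039 = 1 - 12039 = -12038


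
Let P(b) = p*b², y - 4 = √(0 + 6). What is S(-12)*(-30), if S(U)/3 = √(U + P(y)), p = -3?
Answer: -90*I*√(78 + 24*√6) ≈ -1052.6*I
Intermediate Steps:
y = 4 + √6 (y = 4 + √(0 + 6) = 4 + √6 ≈ 6.4495)
P(b) = -3*b²
S(U) = 3*√(U - 3*(4 + √6)²)
S(-12)*(-30) = (3*√(-66 - 12 - 24*√6))*(-30) = (3*√(-78 - 24*√6))*(-30) = -90*√(-78 - 24*√6)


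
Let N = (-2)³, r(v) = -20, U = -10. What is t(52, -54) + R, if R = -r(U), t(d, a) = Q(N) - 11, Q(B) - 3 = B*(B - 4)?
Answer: 108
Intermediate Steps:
N = -8
Q(B) = 3 + B*(-4 + B) (Q(B) = 3 + B*(B - 4) = 3 + B*(-4 + B))
t(d, a) = 88 (t(d, a) = (3 + (-8)² - 4*(-8)) - 11 = (3 + 64 + 32) - 11 = 99 - 11 = 88)
R = 20 (R = -1*(-20) = 20)
t(52, -54) + R = 88 + 20 = 108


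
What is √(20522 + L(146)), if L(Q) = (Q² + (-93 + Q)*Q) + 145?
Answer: √49721 ≈ 222.98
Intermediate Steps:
L(Q) = 145 + Q² + Q*(-93 + Q) (L(Q) = (Q² + Q*(-93 + Q)) + 145 = 145 + Q² + Q*(-93 + Q))
√(20522 + L(146)) = √(20522 + (145 - 93*146 + 2*146²)) = √(20522 + (145 - 13578 + 2*21316)) = √(20522 + (145 - 13578 + 42632)) = √(20522 + 29199) = √49721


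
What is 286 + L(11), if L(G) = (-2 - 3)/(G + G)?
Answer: 6287/22 ≈ 285.77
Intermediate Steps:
L(G) = -5/(2*G) (L(G) = -5*1/(2*G) = -5/(2*G))
286 + L(11) = 286 - 5/2/11 = 286 - 5/2*1/11 = 286 - 5/22 = 6287/22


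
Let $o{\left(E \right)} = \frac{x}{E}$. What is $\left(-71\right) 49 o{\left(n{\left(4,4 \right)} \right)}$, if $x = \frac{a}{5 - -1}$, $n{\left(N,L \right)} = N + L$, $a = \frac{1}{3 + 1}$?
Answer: $- \frac{3479}{192} \approx -18.12$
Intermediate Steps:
$a = \frac{1}{4} \approx 0.25$
$n{\left(N,L \right)} = L + N$
$x = \frac{1}{24}$ ($x = \frac{1}{4 \left(5 - -1\right)} = \frac{1}{4 \left(5 + 1\right)} = \frac{1}{4 \cdot 6} = \frac{1}{4} \cdot \frac{1}{6} = \frac{1}{24} \approx 0.041667$)
$o{\left(E \right)} = \frac{1}{24 E}$
$\left(-71\right) 49 o{\left(n{\left(4,4 \right)} \right)} = \left(-71\right) 49 \frac{1}{24 \left(4 + 4\right)} = - 3479 \frac{1}{24 \cdot 8} = - 3479 \cdot \frac{1}{24} \cdot \frac{1}{8} = \left(-3479\right) \frac{1}{192} = - \frac{3479}{192}$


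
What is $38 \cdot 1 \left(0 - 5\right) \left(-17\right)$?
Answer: $3230$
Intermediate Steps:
$38 \cdot 1 \left(0 - 5\right) \left(-17\right) = 38 \cdot 1 \left(-5\right) \left(-17\right) = 38 \left(-5\right) \left(-17\right) = \left(-190\right) \left(-17\right) = 3230$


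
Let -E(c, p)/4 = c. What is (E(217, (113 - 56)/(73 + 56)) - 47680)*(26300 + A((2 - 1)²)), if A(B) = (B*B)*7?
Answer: -1277152236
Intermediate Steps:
E(c, p) = -4*c
A(B) = 7*B² (A(B) = B²*7 = 7*B²)
(E(217, (113 - 56)/(73 + 56)) - 47680)*(26300 + A((2 - 1)²)) = (-4*217 - 47680)*(26300 + 7*((2 - 1)²)²) = (-868 - 47680)*(26300 + 7*(1²)²) = -48548*(26300 + 7*1²) = -48548*(26300 + 7*1) = -48548*(26300 + 7) = -48548*26307 = -1277152236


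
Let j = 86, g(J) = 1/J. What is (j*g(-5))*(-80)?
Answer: 1376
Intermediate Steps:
(j*g(-5))*(-80) = (86/(-5))*(-80) = (86*(-⅕))*(-80) = -86/5*(-80) = 1376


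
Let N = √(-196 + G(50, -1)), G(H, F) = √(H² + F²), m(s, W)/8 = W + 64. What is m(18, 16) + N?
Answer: 640 + √(-196 + √2501) ≈ 640.0 + 12.083*I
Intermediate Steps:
m(s, W) = 512 + 8*W (m(s, W) = 8*(W + 64) = 8*(64 + W) = 512 + 8*W)
G(H, F) = √(F² + H²)
N = √(-196 + √2501) (N = √(-196 + √((-1)² + 50²)) = √(-196 + √(1 + 2500)) = √(-196 + √2501) ≈ 12.083*I)
m(18, 16) + N = (512 + 8*16) + √(-196 + √2501) = (512 + 128) + √(-196 + √2501) = 640 + √(-196 + √2501)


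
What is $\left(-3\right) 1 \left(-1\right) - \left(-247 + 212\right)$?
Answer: $38$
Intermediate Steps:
$\left(-3\right) 1 \left(-1\right) - \left(-247 + 212\right) = \left(-3\right) \left(-1\right) - -35 = 3 + 35 = 38$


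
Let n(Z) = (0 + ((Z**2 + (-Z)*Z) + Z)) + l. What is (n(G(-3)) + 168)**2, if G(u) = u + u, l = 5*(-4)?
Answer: 20164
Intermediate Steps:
l = -20
G(u) = 2*u
n(Z) = -20 + Z (n(Z) = (0 + ((Z**2 + (-Z)*Z) + Z)) - 20 = (0 + ((Z**2 - Z**2) + Z)) - 20 = (0 + (0 + Z)) - 20 = (0 + Z) - 20 = Z - 20 = -20 + Z)
(n(G(-3)) + 168)**2 = ((-20 + 2*(-3)) + 168)**2 = ((-20 - 6) + 168)**2 = (-26 + 168)**2 = 142**2 = 20164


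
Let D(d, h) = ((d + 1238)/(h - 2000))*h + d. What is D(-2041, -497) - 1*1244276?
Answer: -282950240/227 ≈ -1.2465e+6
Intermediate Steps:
D(d, h) = d + h*(1238 + d)/(-2000 + h) (D(d, h) = ((1238 + d)/(-2000 + h))*h + d = h*(1238 + d)/(-2000 + h) + d = d + h*(1238 + d)/(-2000 + h))
D(-2041, -497) - 1*1244276 = 2*(-1000*(-2041) + 619*(-497) - 2041*(-497))/(-2000 - 497) - 1*1244276 = 2*(2041000 - 307643 + 1014377)/(-2497) - 1244276 = 2*(-1/2497)*2747734 - 1244276 = -499588/227 - 1244276 = -282950240/227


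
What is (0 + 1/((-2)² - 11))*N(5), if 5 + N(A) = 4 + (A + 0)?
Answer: -4/7 ≈ -0.57143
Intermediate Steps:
N(A) = -1 + A (N(A) = -5 + (4 + (A + 0)) = -5 + (4 + A) = -1 + A)
(0 + 1/((-2)² - 11))*N(5) = (0 + 1/((-2)² - 11))*(-1 + 5) = (0 + 1/(4 - 11))*4 = (0 + 1/(-7))*4 = (0 - ⅐)*4 = -⅐*4 = -4/7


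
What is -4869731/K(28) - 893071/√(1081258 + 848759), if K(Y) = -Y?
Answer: 4869731/28 - 893071*√1930017/1930017 ≈ 1.7328e+5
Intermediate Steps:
-4869731/K(28) - 893071/√(1081258 + 848759) = -4869731/((-1*28)) - 893071/√(1081258 + 848759) = -4869731/(-28) - 893071*√1930017/1930017 = -4869731*(-1/28) - 893071*√1930017/1930017 = 4869731/28 - 893071*√1930017/1930017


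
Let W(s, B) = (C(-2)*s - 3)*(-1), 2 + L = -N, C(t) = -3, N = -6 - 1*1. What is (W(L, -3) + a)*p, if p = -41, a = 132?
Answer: -6150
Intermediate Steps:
N = -7 (N = -6 - 1 = -7)
L = 5 (L = -2 - 1*(-7) = -2 + 7 = 5)
W(s, B) = 3 + 3*s (W(s, B) = (-3*s - 3)*(-1) = (-3 - 3*s)*(-1) = 3 + 3*s)
(W(L, -3) + a)*p = ((3 + 3*5) + 132)*(-41) = ((3 + 15) + 132)*(-41) = (18 + 132)*(-41) = 150*(-41) = -6150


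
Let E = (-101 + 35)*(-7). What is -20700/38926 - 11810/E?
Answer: -117319865/4495953 ≈ -26.095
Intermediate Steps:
E = 462 (E = -66*(-7) = 462)
-20700/38926 - 11810/E = -20700/38926 - 11810/462 = -20700*1/38926 - 11810*1/462 = -10350/19463 - 5905/231 = -117319865/4495953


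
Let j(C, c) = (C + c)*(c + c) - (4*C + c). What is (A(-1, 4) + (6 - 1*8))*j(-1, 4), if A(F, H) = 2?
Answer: 0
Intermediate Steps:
j(C, c) = -c - 4*C + 2*c*(C + c) (j(C, c) = (C + c)*(2*c) - (c + 4*C) = 2*c*(C + c) + (-c - 4*C) = -c - 4*C + 2*c*(C + c))
(A(-1, 4) + (6 - 1*8))*j(-1, 4) = (2 + (6 - 1*8))*(-1*4 - 4*(-1) + 2*4² + 2*(-1)*4) = (2 + (6 - 8))*(-4 + 4 + 2*16 - 8) = (2 - 2)*(-4 + 4 + 32 - 8) = 0*24 = 0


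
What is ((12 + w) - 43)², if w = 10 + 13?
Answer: 64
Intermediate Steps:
w = 23
((12 + w) - 43)² = ((12 + 23) - 43)² = (35 - 43)² = (-8)² = 64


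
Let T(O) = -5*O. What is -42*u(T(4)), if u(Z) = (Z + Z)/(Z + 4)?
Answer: -105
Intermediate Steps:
u(Z) = 2*Z/(4 + Z) (u(Z) = (2*Z)/(4 + Z) = 2*Z/(4 + Z))
-42*u(T(4)) = -84*(-5*4)/(4 - 5*4) = -84*(-20)/(4 - 20) = -84*(-20)/(-16) = -84*(-20)*(-1)/16 = -42*5/2 = -105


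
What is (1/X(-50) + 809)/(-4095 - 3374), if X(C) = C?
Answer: -417/3850 ≈ -0.10831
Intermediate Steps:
(1/X(-50) + 809)/(-4095 - 3374) = (1/(-50) + 809)/(-4095 - 3374) = (-1/50 + 809)/(-7469) = (40449/50)*(-1/7469) = -417/3850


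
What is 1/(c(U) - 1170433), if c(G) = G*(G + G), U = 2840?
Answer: 1/14960767 ≈ 6.6841e-8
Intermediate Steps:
c(G) = 2*G**2 (c(G) = G*(2*G) = 2*G**2)
1/(c(U) - 1170433) = 1/(2*2840**2 - 1170433) = 1/(2*8065600 - 1170433) = 1/(16131200 - 1170433) = 1/14960767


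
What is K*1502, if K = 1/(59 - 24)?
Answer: 1502/35 ≈ 42.914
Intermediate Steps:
K = 1/35 ≈ 0.028571
K*1502 = (1/35)*1502 = 1502/35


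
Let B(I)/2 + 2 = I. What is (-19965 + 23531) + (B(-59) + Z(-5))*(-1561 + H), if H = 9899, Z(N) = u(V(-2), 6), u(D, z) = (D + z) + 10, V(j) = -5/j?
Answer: -859417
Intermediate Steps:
B(I) = -4 + 2*I
u(D, z) = 10 + D + z
Z(N) = 37/2 (Z(N) = 10 - 5/(-2) + 6 = 10 - 5*(-½) + 6 = 10 + 5/2 + 6 = 37/2)
(-19965 + 23531) + (B(-59) + Z(-5))*(-1561 + H) = (-19965 + 23531) + ((-4 + 2*(-59)) + 37/2)*(-1561 + 9899) = 3566 + ((-4 - 118) + 37/2)*8338 = 3566 + (-122 + 37/2)*8338 = 3566 - 207/2*8338 = 3566 - 862983 = -859417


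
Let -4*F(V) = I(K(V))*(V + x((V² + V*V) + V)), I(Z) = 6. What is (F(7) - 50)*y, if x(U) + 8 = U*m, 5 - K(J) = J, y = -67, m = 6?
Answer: 133129/2 ≈ 66565.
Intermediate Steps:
K(J) = 5 - J
x(U) = -8 + 6*U (x(U) = -8 + U*6 = -8 + 6*U)
F(V) = 12 - 18*V² - 21*V/2 (F(V) = -3*(V + (-8 + 6*((V² + V*V) + V)))/2 = -3*(V + (-8 + 6*((V² + V²) + V)))/2 = -3*(V + (-8 + 6*(2*V² + V)))/2 = -3*(V + (-8 + 6*(V + 2*V²)))/2 = -3*(V + (-8 + (6*V + 12*V²)))/2 = -3*(V + (-8 + 6*V + 12*V²))/2 = -3*(-8 + 7*V + 12*V²)/2 = -(-48 + 42*V + 72*V²)/4 = 12 - 18*V² - 21*V/2)
(F(7) - 50)*y = ((12 - 18*7² - 21/2*7) - 50)*(-67) = ((12 - 18*49 - 147/2) - 50)*(-67) = ((12 - 882 - 147/2) - 50)*(-67) = (-1887/2 - 50)*(-67) = -1987/2*(-67) = 133129/2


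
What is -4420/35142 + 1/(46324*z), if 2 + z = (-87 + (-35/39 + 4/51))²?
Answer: -38552029334758069/306514806570229128 ≈ -0.12578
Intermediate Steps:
z = 376572782/48841 (z = -2 + (-87 + (-35/39 + 4/51))² = -2 + (-87 - 181/221)² = -2 + (-19408/221)² = -2 + 376670464/48841 = 376572782/48841 ≈ 7710.2)
-4420/35142 + 1/(46324*z) = -4420/35142 + 1/(46324*(376572782/48841)) = -4420*1/35142 + (1/46324)*(48841/376572782) = -2210/17571 + 48841/17444357553368 = -38552029334758069/306514806570229128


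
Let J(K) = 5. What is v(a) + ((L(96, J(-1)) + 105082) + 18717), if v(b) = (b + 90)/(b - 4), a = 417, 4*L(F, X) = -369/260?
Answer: 53174521363/429520 ≈ 1.2380e+5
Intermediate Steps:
L(F, X) = -369/1040 (L(F, X) = (-369/260)/4 = (-369*1/260)/4 = (¼)*(-369/260) = -369/1040)
v(b) = (90 + b)/(-4 + b)
v(a) + ((L(96, J(-1)) + 105082) + 18717) = (90 + 417)/(-4 + 417) + ((-369/1040 + 105082) + 18717) = 507/413 + (109284911/1040 + 18717) = (1/413)*507 + 128750591/1040 = 507/413 + 128750591/1040 = 53174521363/429520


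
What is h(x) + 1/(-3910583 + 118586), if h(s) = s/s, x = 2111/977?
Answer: 3791996/3791997 ≈ 1.0000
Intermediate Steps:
x = 2111/977 (x = 2111*(1/977) = 2111/977 ≈ 2.1607)
h(s) = 1
h(x) + 1/(-3910583 + 118586) = 1 + 1/(-3910583 + 118586) = 1 + 1/(-3791997) = 1 - 1/3791997 = 3791996/3791997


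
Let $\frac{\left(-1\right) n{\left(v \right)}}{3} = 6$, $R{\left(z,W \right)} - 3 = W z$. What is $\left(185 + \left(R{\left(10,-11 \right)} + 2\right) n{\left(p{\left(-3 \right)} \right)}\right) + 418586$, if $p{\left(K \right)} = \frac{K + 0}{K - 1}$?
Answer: $420661$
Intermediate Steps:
$R{\left(z,W \right)} = 3 + W z$
$p{\left(K \right)} = \frac{K}{-1 + K}$
$n{\left(v \right)} = -18$ ($n{\left(v \right)} = \left(-3\right) 6 = -18$)
$\left(185 + \left(R{\left(10,-11 \right)} + 2\right) n{\left(p{\left(-3 \right)} \right)}\right) + 418586 = \left(185 + \left(\left(3 - 110\right) + 2\right) \left(-18\right)\right) + 418586 = \left(185 + \left(-107 + 2\right) \left(-18\right)\right) + 418586 = \left(185 - -1890\right) + 418586 = \left(185 + 1890\right) + 418586 = 2075 + 418586 = 420661$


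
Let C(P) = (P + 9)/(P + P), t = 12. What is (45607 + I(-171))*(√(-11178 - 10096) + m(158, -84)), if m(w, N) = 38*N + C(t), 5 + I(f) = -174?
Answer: -289932853/2 + 45428*I*√21274 ≈ -1.4497e+8 + 6.626e+6*I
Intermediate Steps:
C(P) = (9 + P)/(2*P) (C(P) = (9 + P)/((2*P)) = (9 + P)*(1/(2*P)) = (9 + P)/(2*P))
I(f) = -179 (I(f) = -5 - 174 = -179)
m(w, N) = 7/8 + 38*N (m(w, N) = 38*N + (½)*(9 + 12)/12 = 38*N + (½)*(1/12)*21 = 38*N + 7/8 = 7/8 + 38*N)
(45607 + I(-171))*(√(-11178 - 10096) + m(158, -84)) = (45607 - 179)*(√(-11178 - 10096) + (7/8 + 38*(-84))) = 45428*(√(-21274) + (7/8 - 3192)) = 45428*(I*√21274 - 25529/8) = 45428*(-25529/8 + I*√21274) = -289932853/2 + 45428*I*√21274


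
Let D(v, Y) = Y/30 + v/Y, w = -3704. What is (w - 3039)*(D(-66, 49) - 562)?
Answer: 5567823217/1470 ≈ 3.7876e+6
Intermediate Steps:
D(v, Y) = Y/30 + v/Y (D(v, Y) = Y*(1/30) + v/Y = Y/30 + v/Y)
(w - 3039)*(D(-66, 49) - 562) = (-3704 - 3039)*(((1/30)*49 - 66/49) - 562) = -6743*((49/30 - 66*1/49) - 562) = -6743*((49/30 - 66/49) - 562) = -6743*(421/1470 - 562) = -6743*(-825719/1470) = 5567823217/1470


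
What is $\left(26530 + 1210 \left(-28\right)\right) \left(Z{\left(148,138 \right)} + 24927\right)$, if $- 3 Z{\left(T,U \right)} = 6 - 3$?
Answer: $-183206100$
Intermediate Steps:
$Z{\left(T,U \right)} = -1$ ($Z{\left(T,U \right)} = - \frac{6 - 3}{3} = \left(- \frac{1}{3}\right) 3 = -1$)
$\left(26530 + 1210 \left(-28\right)\right) \left(Z{\left(148,138 \right)} + 24927\right) = \left(26530 + 1210 \left(-28\right)\right) \left(-1 + 24927\right) = \left(26530 - 33880\right) 24926 = \left(-7350\right) 24926 = -183206100$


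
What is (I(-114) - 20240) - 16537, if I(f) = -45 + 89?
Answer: -36733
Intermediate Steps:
I(f) = 44
(I(-114) - 20240) - 16537 = (44 - 20240) - 16537 = -20196 - 16537 = -36733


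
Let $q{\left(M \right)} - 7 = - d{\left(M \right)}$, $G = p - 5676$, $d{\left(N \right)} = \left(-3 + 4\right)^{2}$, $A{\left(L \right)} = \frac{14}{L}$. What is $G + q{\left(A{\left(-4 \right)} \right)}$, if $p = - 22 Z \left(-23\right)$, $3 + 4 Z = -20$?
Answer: $- \frac{17159}{2} \approx -8579.5$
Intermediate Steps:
$Z = - \frac{23}{4}$ ($Z = - \frac{3}{4} + \frac{1}{4} \left(-20\right) = - \frac{3}{4} - 5 = - \frac{23}{4} \approx -5.75$)
$p = - \frac{5819}{2}$ ($p = \left(-22\right) \left(- \frac{23}{4}\right) \left(-23\right) = \frac{253}{2} \left(-23\right) = - \frac{5819}{2} \approx -2909.5$)
$d{\left(N \right)} = 1$ ($d{\left(N \right)} = 1^{2} = 1$)
$G = - \frac{17171}{2}$ ($G = - \frac{5819}{2} - 5676 = - \frac{17171}{2} \approx -8585.5$)
$q{\left(M \right)} = 6$ ($q{\left(M \right)} = 7 - 1 = 6$)
$G + q{\left(A{\left(-4 \right)} \right)} = - \frac{17171}{2} + 6 = - \frac{17159}{2}$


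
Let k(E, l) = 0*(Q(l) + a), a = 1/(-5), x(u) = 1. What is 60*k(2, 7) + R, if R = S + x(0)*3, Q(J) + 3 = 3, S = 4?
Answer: 7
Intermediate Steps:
Q(J) = 0 (Q(J) = -3 + 3 = 0)
a = -⅕ ≈ -0.20000
k(E, l) = 0 (k(E, l) = 0*(0 - ⅕) = 0*(-⅕) = 0)
R = 7 (R = 4 + 1*3 = 4 + 3 = 7)
60*k(2, 7) + R = 60*0 + 7 = 0 + 7 = 7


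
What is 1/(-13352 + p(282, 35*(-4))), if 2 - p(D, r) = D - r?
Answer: -1/13772 ≈ -7.2611e-5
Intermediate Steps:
p(D, r) = 2 + r - D (p(D, r) = 2 - (D - r) = 2 + (r - D) = 2 + r - D)
1/(-13352 + p(282, 35*(-4))) = 1/(-13352 + (2 + 35*(-4) - 1*282)) = 1/(-13352 + (2 - 140 - 282)) = 1/(-13352 - 420) = 1/(-13772) = -1/13772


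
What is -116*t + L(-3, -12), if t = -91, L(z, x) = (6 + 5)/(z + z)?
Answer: 63325/6 ≈ 10554.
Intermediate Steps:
L(z, x) = 11/(2*z) (L(z, x) = 11/((2*z)) = 11*(1/(2*z)) = 11/(2*z))
-116*t + L(-3, -12) = -116*(-91) + (11/2)/(-3) = 10556 + (11/2)*(-⅓) = 10556 - 11/6 = 63325/6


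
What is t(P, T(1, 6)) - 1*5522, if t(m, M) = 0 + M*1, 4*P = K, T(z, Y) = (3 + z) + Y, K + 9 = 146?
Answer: -5512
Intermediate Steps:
K = 137 (K = -9 + 146 = 137)
T(z, Y) = 3 + Y + z
P = 137/4 (P = (¼)*137 = 137/4 ≈ 34.250)
t(m, M) = M (t(m, M) = 0 + M = M)
t(P, T(1, 6)) - 1*5522 = (3 + 6 + 1) - 1*5522 = 10 - 5522 = -5512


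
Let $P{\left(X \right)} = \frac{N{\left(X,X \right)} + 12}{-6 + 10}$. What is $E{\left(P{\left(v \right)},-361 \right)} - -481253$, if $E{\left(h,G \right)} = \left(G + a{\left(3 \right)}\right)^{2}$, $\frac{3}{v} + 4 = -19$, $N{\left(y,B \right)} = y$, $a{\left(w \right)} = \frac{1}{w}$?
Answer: $\frac{5502001}{9} \approx 6.1133 \cdot 10^{5}$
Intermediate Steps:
$v = - \frac{3}{23}$ ($v = \frac{3}{-4 - 19} = \frac{3}{-23} = 3 \left(- \frac{1}{23}\right) = - \frac{3}{23} \approx -0.13043$)
$P{\left(X \right)} = 3 + \frac{X}{4}$ ($P{\left(X \right)} = \frac{X + 12}{-6 + 10} = \frac{12 + X}{4} = \left(12 + X\right) \frac{1}{4} = 3 + \frac{X}{4}$)
$E{\left(h,G \right)} = \left(\frac{1}{3} + G\right)^{2}$ ($E{\left(h,G \right)} = \left(G + \frac{1}{3}\right)^{2} = \left(\frac{1}{3} + G\right)^{2}$)
$E{\left(P{\left(v \right)},-361 \right)} - -481253 = \frac{\left(1 + 3 \left(-361\right)\right)^{2}}{9} - -481253 = \frac{\left(1 - 1083\right)^{2}}{9} + 481253 = \frac{\left(-1082\right)^{2}}{9} + 481253 = \frac{1}{9} \cdot 1170724 + 481253 = \frac{1170724}{9} + 481253 = \frac{5502001}{9}$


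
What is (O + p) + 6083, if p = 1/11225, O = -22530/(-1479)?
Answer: 33747166018/5533925 ≈ 6098.2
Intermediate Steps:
O = 7510/493 (O = -22530*(-1/1479) = 7510/493 ≈ 15.233)
p = 1/11225 ≈ 8.9087e-5
(O + p) + 6083 = (7510/493 + 1/11225) + 6083 = 84300243/5533925 + 6083 = 33747166018/5533925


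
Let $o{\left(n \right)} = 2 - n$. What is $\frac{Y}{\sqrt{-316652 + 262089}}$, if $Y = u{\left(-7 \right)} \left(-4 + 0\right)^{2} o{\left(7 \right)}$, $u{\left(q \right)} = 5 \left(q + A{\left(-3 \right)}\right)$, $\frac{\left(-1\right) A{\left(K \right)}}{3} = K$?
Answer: $\frac{800 i \sqrt{54563}}{54563} \approx 3.4248 i$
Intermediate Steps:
$A{\left(K \right)} = - 3 K$
$u{\left(q \right)} = 45 + 5 q$ ($u{\left(q \right)} = 5 \left(q - -9\right) = 5 \left(q + 9\right) = 5 \left(9 + q\right) = 45 + 5 q$)
$Y = -800$ ($Y = \left(45 + 5 \left(-7\right)\right) \left(-4 + 0\right)^{2} \left(2 - 7\right) = \left(45 - 35\right) \left(-4\right)^{2} \left(2 - 7\right) = 10 \cdot 16 \left(-5\right) = 160 \left(-5\right) = -800$)
$\frac{Y}{\sqrt{-316652 + 262089}} = - \frac{800}{\sqrt{-316652 + 262089}} = - \frac{800}{\sqrt{-54563}} = - \frac{800}{i \sqrt{54563}} = - 800 \left(- \frac{i \sqrt{54563}}{54563}\right) = \frac{800 i \sqrt{54563}}{54563}$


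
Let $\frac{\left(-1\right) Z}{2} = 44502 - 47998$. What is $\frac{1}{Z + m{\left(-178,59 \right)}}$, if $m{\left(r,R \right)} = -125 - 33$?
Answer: $\frac{1}{6834} \approx 0.00014633$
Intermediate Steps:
$m{\left(r,R \right)} = -158$
$Z = 6992$ ($Z = - 2 \left(44502 - 47998\right) = \left(-2\right) \left(-3496\right) = 6992$)
$\frac{1}{Z + m{\left(-178,59 \right)}} = \frac{1}{6992 - 158} = \frac{1}{6834}$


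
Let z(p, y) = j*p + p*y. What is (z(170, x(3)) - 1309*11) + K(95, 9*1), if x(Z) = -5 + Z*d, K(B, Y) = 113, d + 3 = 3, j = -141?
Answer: -39106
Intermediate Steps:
d = 0 (d = -3 + 3 = 0)
x(Z) = -5 (x(Z) = -5 + Z*0 = -5 + 0 = -5)
z(p, y) = -141*p + p*y
(z(170, x(3)) - 1309*11) + K(95, 9*1) = (170*(-141 - 5) - 1309*11) + 113 = (170*(-146) - 14399) + 113 = (-24820 - 14399) + 113 = -39219 + 113 = -39106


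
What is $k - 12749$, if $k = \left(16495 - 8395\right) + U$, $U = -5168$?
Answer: $-9817$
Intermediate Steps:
$k = 2932$ ($k = \left(16495 - 8395\right) - 5168 = 8100 - 5168 = 2932$)
$k - 12749 = 2932 - 12749 = -9817$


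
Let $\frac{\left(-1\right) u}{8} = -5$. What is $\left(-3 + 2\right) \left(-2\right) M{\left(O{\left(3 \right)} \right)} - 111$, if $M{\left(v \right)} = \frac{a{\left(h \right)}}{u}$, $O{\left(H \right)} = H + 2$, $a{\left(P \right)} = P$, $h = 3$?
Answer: $- \frac{2217}{20} \approx -110.85$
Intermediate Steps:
$u = 40$ ($u = \left(-8\right) \left(-5\right) = 40$)
$O{\left(H \right)} = 2 + H$
$M{\left(v \right)} = \frac{3}{40}$
$\left(-3 + 2\right) \left(-2\right) M{\left(O{\left(3 \right)} \right)} - 111 = \left(-3 + 2\right) \left(-2\right) \frac{3}{40} - 111 = \left(-1\right) \left(-2\right) \frac{3}{40} - 111 = 2 \cdot \frac{3}{40} - 111 = \frac{3}{20} - 111 = - \frac{2217}{20}$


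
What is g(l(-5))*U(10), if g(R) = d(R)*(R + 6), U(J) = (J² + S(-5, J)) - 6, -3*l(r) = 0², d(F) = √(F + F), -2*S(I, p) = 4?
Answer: 0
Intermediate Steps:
S(I, p) = -2 (S(I, p) = -½*4 = -2)
d(F) = √2*√F (d(F) = √(2*F) = √2*√F)
l(r) = 0 (l(r) = -⅓*0² = -⅓*0 = 0)
U(J) = -8 + J² (U(J) = (J² - 2) - 6 = (-2 + J²) - 6 = -8 + J²)
g(R) = √2*√R*(6 + R) (g(R) = (√2*√R)*(R + 6) = (√2*√R)*(6 + R) = √2*√R*(6 + R))
g(l(-5))*U(10) = (√2*√0*(6 + 0))*(-8 + 10²) = (√2*0*6)*(-8 + 100) = 0*92 = 0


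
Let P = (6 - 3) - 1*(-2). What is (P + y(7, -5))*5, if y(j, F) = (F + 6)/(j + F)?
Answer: 55/2 ≈ 27.500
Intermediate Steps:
P = 5 (P = 3 + 2 = 5)
y(j, F) = (6 + F)/(F + j)
(P + y(7, -5))*5 = (5 + (6 - 5)/(-5 + 7))*5 = (5 + 1/2)*5 = (11/2)*5 = 55/2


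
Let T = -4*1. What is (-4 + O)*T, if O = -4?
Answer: 32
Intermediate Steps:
T = -4
(-4 + O)*T = (-4 - 4)*(-4) = -8*(-4) = 32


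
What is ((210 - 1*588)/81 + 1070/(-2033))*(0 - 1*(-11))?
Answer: -3256/57 ≈ -57.123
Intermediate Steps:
((210 - 1*588)/81 + 1070/(-2033))*(0 - 1*(-11)) = ((210 - 588)*(1/81) + 1070*(-1/2033))*(0 + 11) = (-378*1/81 - 10/19)*11 = (-14/3 - 10/19)*11 = -296/57*11 = -3256/57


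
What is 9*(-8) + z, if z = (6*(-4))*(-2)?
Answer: -24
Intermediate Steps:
z = 48 (z = -24*(-2) = 48)
9*(-8) + z = 9*(-8) + 48 = -72 + 48 = -24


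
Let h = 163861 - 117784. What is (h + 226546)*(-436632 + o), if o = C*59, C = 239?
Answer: -115191668813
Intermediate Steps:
h = 46077
o = 14101 (o = 239*59 = 14101)
(h + 226546)*(-436632 + o) = (46077 + 226546)*(-436632 + 14101) = 272623*(-422531) = -115191668813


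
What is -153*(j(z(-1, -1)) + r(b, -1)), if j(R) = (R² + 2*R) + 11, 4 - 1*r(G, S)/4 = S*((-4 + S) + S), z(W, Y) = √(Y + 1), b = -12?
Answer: -459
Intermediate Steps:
z(W, Y) = √(1 + Y)
r(G, S) = 16 - 4*S*(-4 + 2*S) (r(G, S) = 16 - 4*S*((-4 + S) + S) = 16 - 4*S*(-4 + 2*S))
j(R) = 11 + R² + 2*R
-153*(j(z(-1, -1)) + r(b, -1)) = -153*((11 + (√(1 - 1))² + 2*√(1 - 1)) + (16 - 8*(-1)² + 16*(-1))) = -153*((11 + (√0)² + 2*√0) + (16 - 8*1 - 16)) = -153*((11 + 0² + 2*0) + (16 - 8 - 16)) = -153*((11 + 0 + 0) - 8) = -153*(11 - 8) = -153*3 = -459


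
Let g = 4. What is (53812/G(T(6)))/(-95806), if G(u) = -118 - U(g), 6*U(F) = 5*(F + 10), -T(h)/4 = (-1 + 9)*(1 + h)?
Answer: 80718/18634267 ≈ 0.0043317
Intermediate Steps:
T(h) = -32 - 32*h (T(h) = -4*(-1 + 9)*(1 + h) = -32*(1 + h) = -4*(8 + 8*h) = -32 - 32*h)
U(F) = 25/3 + 5*F/6 (U(F) = (5*(F + 10))/6 = (5*(10 + F))/6 = (50 + 5*F)/6 = 25/3 + 5*F/6)
G(u) = -389/3 (G(u) = -118 - (25/3 + (⅚)*4) = -118 - (25/3 + 10/3) = -118 - 1*35/3 = -118 - 35/3 = -389/3)
(53812/G(T(6)))/(-95806) = (53812/(-389/3))/(-95806) = (53812*(-3/389))*(-1/95806) = -161436/389*(-1/95806) = 80718/18634267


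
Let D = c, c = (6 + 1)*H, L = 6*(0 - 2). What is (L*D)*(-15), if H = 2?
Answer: 2520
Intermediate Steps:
L = -12 (L = 6*(-2) = -12)
c = 14 (c = (6 + 1)*2 = 7*2 = 14)
D = 14
(L*D)*(-15) = -12*14*(-15) = -168*(-15) = 2520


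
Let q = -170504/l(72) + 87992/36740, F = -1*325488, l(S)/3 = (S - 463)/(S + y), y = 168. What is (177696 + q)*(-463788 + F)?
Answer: -35445958234947384/211255 ≈ -1.6779e+11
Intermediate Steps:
l(S) = 3*(-463 + S)/(168 + S) (l(S) = 3*((S - 463)/(S + 168)) = 3*((-463 + S)/(168 + S)) = 3*(-463 + S)/(168 + S))
F = -325488
q = 125294940418/3591335 (q = -170504*(168 + 72)/(3*(-463 + 72)) + 87992/36740 = -170504/(3*(-391)/240) + 87992*(1/36740) = -170504/(3*(1/240)*(-391)) + 21998/9185 = -170504/(-391/80) + 21998/9185 = -170504*(-80/391) + 21998/9185 = 13640320/391 + 21998/9185 = 125294940418/3591335 ≈ 34888.)
(177696 + q)*(-463788 + F) = (177696 + 125294940418/3591335)*(-463788 - 325488) = (763460804578/3591335)*(-789276) = -35445958234947384/211255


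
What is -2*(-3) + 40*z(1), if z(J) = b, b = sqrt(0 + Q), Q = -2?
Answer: 6 + 40*I*sqrt(2) ≈ 6.0 + 56.569*I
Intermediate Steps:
b = I*sqrt(2) (b = sqrt(0 - 2) = sqrt(-2) = I*sqrt(2) ≈ 1.4142*I)
z(J) = I*sqrt(2)
-2*(-3) + 40*z(1) = -2*(-3) + 40*(I*sqrt(2)) = 6 + 40*I*sqrt(2)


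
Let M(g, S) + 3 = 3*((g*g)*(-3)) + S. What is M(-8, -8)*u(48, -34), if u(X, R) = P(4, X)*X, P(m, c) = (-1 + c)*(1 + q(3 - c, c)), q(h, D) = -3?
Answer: 2648544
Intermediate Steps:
M(g, S) = -3 + S - 9*g² (M(g, S) = -3 + (3*((g*g)*(-3)) + S) = -3 + (3*(g²*(-3)) + S) = -3 + (3*(-3*g²) + S) = -3 + (-9*g² + S) = -3 + (S - 9*g²) = -3 + S - 9*g²)
P(m, c) = 2 - 2*c (P(m, c) = (-1 + c)*(1 - 3) = (-1 + c)*(-2) = 2 - 2*c)
u(X, R) = X*(2 - 2*X) (u(X, R) = (2 - 2*X)*X = X*(2 - 2*X))
M(-8, -8)*u(48, -34) = (-3 - 8 - 9*(-8)²)*(2*48*(1 - 1*48)) = (-3 - 8 - 9*64)*(2*48*(1 - 48)) = (-3 - 8 - 576)*(2*48*(-47)) = -587*(-4512) = 2648544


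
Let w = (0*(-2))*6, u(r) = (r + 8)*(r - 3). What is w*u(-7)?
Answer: 0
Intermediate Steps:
u(r) = (-3 + r)*(8 + r) (u(r) = (8 + r)*(-3 + r) = (-3 + r)*(8 + r))
w = 0 (w = 0*6 = 0)
w*u(-7) = 0*(-24 + (-7)**2 + 5*(-7)) = 0*(-24 + 49 - 35) = 0*(-10) = 0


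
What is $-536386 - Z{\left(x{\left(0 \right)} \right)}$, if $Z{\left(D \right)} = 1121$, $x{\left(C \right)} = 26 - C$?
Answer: $-537507$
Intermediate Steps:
$-536386 - Z{\left(x{\left(0 \right)} \right)} = -536386 - 1121 = -537507$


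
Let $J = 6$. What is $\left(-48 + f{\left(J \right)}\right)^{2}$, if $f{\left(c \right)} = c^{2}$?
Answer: $144$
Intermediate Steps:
$\left(-48 + f{\left(J \right)}\right)^{2} = \left(-48 + 6^{2}\right)^{2} = \left(-48 + 36\right)^{2} = \left(-12\right)^{2} = 144$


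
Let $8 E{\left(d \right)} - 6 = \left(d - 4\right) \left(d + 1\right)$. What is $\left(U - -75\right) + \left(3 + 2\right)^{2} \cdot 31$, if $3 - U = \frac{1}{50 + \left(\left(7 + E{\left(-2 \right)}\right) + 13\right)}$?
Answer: $\frac{121977}{143} \approx 852.99$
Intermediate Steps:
$E{\left(d \right)} = \frac{3}{4} + \frac{\left(1 + d\right) \left(-4 + d\right)}{8}$ ($E{\left(d \right)} = \frac{3}{4} + \frac{\left(d - 4\right) \left(d + 1\right)}{8} = \frac{3}{4} + \frac{\left(-4 + d\right) \left(1 + d\right)}{8} = \frac{3}{4} + \frac{\left(1 + d\right) \left(-4 + d\right)}{8}$)
$U = \frac{427}{143}$ ($U = 3 - \frac{1}{50 + \left(\left(7 + \left(\frac{1}{4} - - \frac{3}{4} + \frac{\left(-2\right)^{2}}{8}\right)\right) + 13\right)} = 3 - \frac{1}{50 + \left(\left(7 + \left(\frac{1}{4} + \frac{3}{4} + \frac{1}{8} \cdot 4\right)\right) + 13\right)} = 3 - \frac{1}{50 + \left(\left(7 + \left(\frac{1}{4} + \frac{3}{4} + \frac{1}{2}\right)\right) + 13\right)} = 3 - \frac{1}{50 + \left(\left(7 + \frac{3}{2}\right) + 13\right)} = 3 - \frac{1}{50 + \left(\frac{17}{2} + 13\right)} = 3 - \frac{1}{50 + \frac{43}{2}} = 3 - \frac{1}{\frac{143}{2}} = 3 - \frac{2}{143} = \frac{427}{143} \approx 2.986$)
$\left(U - -75\right) + \left(3 + 2\right)^{2} \cdot 31 = \left(\frac{427}{143} - -75\right) + \left(3 + 2\right)^{2} \cdot 31 = \left(\frac{427}{143} + 75\right) + 5^{2} \cdot 31 = \frac{11152}{143} + 25 \cdot 31 = \frac{11152}{143} + 775 = \frac{121977}{143}$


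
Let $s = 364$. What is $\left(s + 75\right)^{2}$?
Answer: $192721$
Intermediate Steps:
$\left(s + 75\right)^{2} = \left(364 + 75\right)^{2} = 439^{2} = 192721$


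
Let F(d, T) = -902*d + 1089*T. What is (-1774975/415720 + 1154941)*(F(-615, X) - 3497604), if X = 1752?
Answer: -49690893092300757/41572 ≈ -1.1953e+12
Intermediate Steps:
(-1774975/415720 + 1154941)*(F(-615, X) - 3497604) = (-1774975/415720 + 1154941)*((-902*(-615) + 1089*1752) - 3497604) = (-1774975*1/415720 + 1154941)*((554730 + 1907928) - 3497604) = (-354995/83144 + 1154941)*(2462658 - 3497604) = (96026059509/83144)*(-1034946) = -49690893092300757/41572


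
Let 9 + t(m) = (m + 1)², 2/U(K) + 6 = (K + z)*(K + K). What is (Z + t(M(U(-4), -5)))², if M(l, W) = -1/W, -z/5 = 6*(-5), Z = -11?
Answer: 215296/625 ≈ 344.47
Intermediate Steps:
z = 150 (z = -30*(-5) = -5*(-30) = 150)
U(K) = 2/(-6 + 2*K*(150 + K)) (U(K) = 2/(-6 + (K + 150)*(K + K)) = 2/(-6 + (150 + K)*(2*K)) = 2/(-6 + 2*K*(150 + K)))
t(m) = -9 + (1 + m)² (t(m) = -9 + (m + 1)² = -9 + (1 + m)²)
(Z + t(M(U(-4), -5)))² = (-11 + (-9 + (1 - 1/(-5))²))² = (-11 + (-9 + (1 - 1*(-⅕))²))² = (-11 + (-9 + (1 + ⅕)²))² = (-11 + (-9 + (6/5)²))² = (-11 + (-9 + 36/25))² = (-11 - 189/25)² = (-464/25)² = 215296/625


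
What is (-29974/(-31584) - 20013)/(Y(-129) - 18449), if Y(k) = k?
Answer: 45147187/41911968 ≈ 1.0772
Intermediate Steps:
(-29974/(-31584) - 20013)/(Y(-129) - 18449) = (-29974/(-31584) - 20013)/(-129 - 18449) = (-29974*(-1/31584) - 20013)/(-18578) = (2141/2256 - 20013)*(-1/18578) = -45147187/2256*(-1/18578) = 45147187/41911968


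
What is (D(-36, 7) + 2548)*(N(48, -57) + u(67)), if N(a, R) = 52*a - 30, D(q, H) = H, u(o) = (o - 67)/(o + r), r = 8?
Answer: 6300630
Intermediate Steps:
u(o) = (-67 + o)/(8 + o) (u(o) = (o - 67)/(o + 8) = (-67 + o)/(8 + o))
N(a, R) = -30 + 52*a
(D(-36, 7) + 2548)*(N(48, -57) + u(67)) = (7 + 2548)*((-30 + 52*48) + (-67 + 67)/(8 + 67)) = 2555*((-30 + 2496) + 0/75) = 2555*(2466 + (1/75)*0) = 2555*(2466 + 0) = 2555*2466 = 6300630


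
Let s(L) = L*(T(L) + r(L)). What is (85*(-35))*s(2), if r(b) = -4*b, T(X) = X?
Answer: 35700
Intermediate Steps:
s(L) = -3*L² (s(L) = L*(L - 4*L) = L*(-3*L) = -3*L²)
(85*(-35))*s(2) = (85*(-35))*(-3*2²) = -(-8925)*4 = -2975*(-12) = 35700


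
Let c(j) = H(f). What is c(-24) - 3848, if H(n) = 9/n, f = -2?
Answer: -7705/2 ≈ -3852.5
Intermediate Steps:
c(j) = -9/2 (c(j) = 9/(-2) = 9*(-½) = -9/2)
c(-24) - 3848 = -9/2 - 3848 = -7705/2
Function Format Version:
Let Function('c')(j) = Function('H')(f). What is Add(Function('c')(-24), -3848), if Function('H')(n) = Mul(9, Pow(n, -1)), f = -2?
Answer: Rational(-7705, 2) ≈ -3852.5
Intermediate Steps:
Function('c')(j) = Rational(-9, 2) (Function('c')(j) = Mul(9, Pow(-2, -1)) = Mul(9, Rational(-1, 2)) = Rational(-9, 2))
Add(Function('c')(-24), -3848) = Add(Rational(-9, 2), -3848) = Rational(-7705, 2)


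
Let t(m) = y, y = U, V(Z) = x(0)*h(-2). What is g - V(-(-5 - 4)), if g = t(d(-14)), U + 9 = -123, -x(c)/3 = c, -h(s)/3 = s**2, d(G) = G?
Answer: -132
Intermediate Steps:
h(s) = -3*s**2
x(c) = -3*c
V(Z) = 0 (V(Z) = (-3*0)*(-3*(-2)**2) = 0*(-3*4) = 0*(-12) = 0)
U = -132 (U = -9 - 123 = -132)
y = -132
t(m) = -132
g = -132
g - V(-(-5 - 4)) = -132 - 1*0 = -132 + 0 = -132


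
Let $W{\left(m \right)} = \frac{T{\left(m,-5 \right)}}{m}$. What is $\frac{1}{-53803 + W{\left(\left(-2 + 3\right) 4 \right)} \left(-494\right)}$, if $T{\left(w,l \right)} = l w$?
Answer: $- \frac{1}{51333} \approx -1.9481 \cdot 10^{-5}$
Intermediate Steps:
$W{\left(m \right)} = -5$ ($W{\left(m \right)} = \frac{\left(-5\right) m}{m} = -5$)
$\frac{1}{-53803 + W{\left(\left(-2 + 3\right) 4 \right)} \left(-494\right)} = \frac{1}{-53803 - -2470} = \frac{1}{-53803 + 2470} = \frac{1}{-51333} = - \frac{1}{51333}$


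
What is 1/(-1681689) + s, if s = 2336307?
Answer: 3928941782522/1681689 ≈ 2.3363e+6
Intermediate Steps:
1/(-1681689) + s = 1/(-1681689) + 2336307 = -1/1681689 + 2336307 = 3928941782522/1681689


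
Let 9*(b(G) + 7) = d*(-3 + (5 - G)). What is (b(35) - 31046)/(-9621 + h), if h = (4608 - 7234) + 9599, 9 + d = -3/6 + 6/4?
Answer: 93071/7944 ≈ 11.716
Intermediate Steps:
d = -8 (d = -9 + (-3/6 + 6/4) = -9 + (-3*1/6 + 6*(1/4)) = -9 + (-1/2 + 3/2) = -9 + 1 = -8)
b(G) = -79/9 + 8*G/9 (b(G) = -7 + (-8*(-3 + (5 - G)))/9 = -7 + (-8*(2 - G))/9 = -7 + (-16 + 8*G)/9 = -7 + (-16/9 + 8*G/9) = -79/9 + 8*G/9)
h = 6973 (h = -2626 + 9599 = 6973)
(b(35) - 31046)/(-9621 + h) = ((-79/9 + (8/9)*35) - 31046)/(-9621 + 6973) = ((-79/9 + 280/9) - 31046)/(-2648) = (67/3 - 31046)*(-1/2648) = -93071/3*(-1/2648) = 93071/7944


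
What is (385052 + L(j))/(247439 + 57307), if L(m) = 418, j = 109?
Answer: 64245/50791 ≈ 1.2649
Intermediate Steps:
(385052 + L(j))/(247439 + 57307) = (385052 + 418)/(247439 + 57307) = 385470/304746 = 385470*(1/304746) = 64245/50791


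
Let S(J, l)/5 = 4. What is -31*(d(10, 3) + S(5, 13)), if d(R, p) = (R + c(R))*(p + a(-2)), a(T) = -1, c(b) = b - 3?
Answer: -1674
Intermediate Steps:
c(b) = -3 + b
d(R, p) = (-1 + p)*(-3 + 2*R) (d(R, p) = (R + (-3 + R))*(p - 1) = (-3 + 2*R)*(-1 + p) = (-1 + p)*(-3 + 2*R))
S(J, l) = 20 (S(J, l) = 5*4 = 20)
-31*(d(10, 3) + S(5, 13)) = -31*((3 - 2*10 + 10*3 + 3*(-3 + 10)) + 20) = -31*((3 - 20 + 30 + 3*7) + 20) = -31*((3 - 20 + 30 + 21) + 20) = -31*(34 + 20) = -31*54 = -1674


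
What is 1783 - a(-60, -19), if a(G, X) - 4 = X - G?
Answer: 1738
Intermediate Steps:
a(G, X) = 4 + X - G (a(G, X) = 4 + (X - G) = 4 + X - G)
1783 - a(-60, -19) = 1783 - (4 - 19 - 1*(-60)) = 1783 - (4 - 19 + 60) = 1783 - 1*45 = 1783 - 45 = 1738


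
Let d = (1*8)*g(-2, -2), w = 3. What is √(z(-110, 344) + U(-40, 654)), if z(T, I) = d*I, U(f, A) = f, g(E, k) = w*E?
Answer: 2*I*√4138 ≈ 128.65*I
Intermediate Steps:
g(E, k) = 3*E
d = -48 (d = (1*8)*(3*(-2)) = 8*(-6) = -48)
z(T, I) = -48*I
√(z(-110, 344) + U(-40, 654)) = √(-48*344 - 40) = √(-16512 - 40) = √(-16552) = 2*I*√4138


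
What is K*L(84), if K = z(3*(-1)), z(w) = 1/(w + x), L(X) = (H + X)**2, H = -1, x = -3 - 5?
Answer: -6889/11 ≈ -626.27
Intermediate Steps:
x = -8
L(X) = (-1 + X)**2
z(w) = 1/(-8 + w) (z(w) = 1/(w - 8) = 1/(-8 + w))
K = -1/11 (K = 1/(-8 + 3*(-1)) = 1/(-8 - 3) = 1/(-11) = -1/11 ≈ -0.090909)
K*L(84) = -(-1 + 84)**2/11 = -1/11*83**2 = -1/11*6889 = -6889/11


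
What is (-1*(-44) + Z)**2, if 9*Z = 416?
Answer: 659344/81 ≈ 8140.0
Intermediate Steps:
Z = 416/9 (Z = (1/9)*416 = 416/9 ≈ 46.222)
(-1*(-44) + Z)**2 = (-1*(-44) + 416/9)**2 = (44 + 416/9)**2 = (812/9)**2 = 659344/81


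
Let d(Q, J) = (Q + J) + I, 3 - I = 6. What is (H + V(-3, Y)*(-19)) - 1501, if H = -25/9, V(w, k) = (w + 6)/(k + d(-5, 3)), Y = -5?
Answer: -134827/90 ≈ -1498.1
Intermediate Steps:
I = -3 (I = 3 - 1*6 = 3 - 6 = -3)
d(Q, J) = -3 + J + Q (d(Q, J) = (Q + J) - 3 = (J + Q) - 3 = -3 + J + Q)
V(w, k) = (6 + w)/(-5 + k) (V(w, k) = (w + 6)/(k + (-3 + 3 - 5)) = (6 + w)/(k - 5) = (6 + w)/(-5 + k))
H = -25/9 (H = -25*⅑ = -25/9 ≈ -2.7778)
(H + V(-3, Y)*(-19)) - 1501 = (-25/9 + ((6 - 3)/(-5 - 5))*(-19)) - 1501 = (-25/9 + (3/(-10))*(-19)) - 1501 = (-25/9 - ⅒*3*(-19)) - 1501 = (-25/9 - 3/10*(-19)) - 1501 = (-25/9 + 57/10) - 1501 = 263/90 - 1501 = -134827/90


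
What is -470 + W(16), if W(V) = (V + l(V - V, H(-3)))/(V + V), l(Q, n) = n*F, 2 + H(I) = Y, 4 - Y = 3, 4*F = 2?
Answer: -30049/64 ≈ -469.52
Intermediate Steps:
F = ½ (F = (¼)*2 = ½ ≈ 0.50000)
Y = 1 (Y = 4 - 1*3 = 4 - 3 = 1)
H(I) = -1 (H(I) = -2 + 1 = -1)
l(Q, n) = n/2 (l(Q, n) = n*(½) = n/2)
W(V) = (-½ + V)/(2*V) (W(V) = (V + (½)*(-1))/(V + V) = (V - ½)/((2*V)) = (-½ + V)*(1/(2*V)) = (-½ + V)/(2*V))
-470 + W(16) = -470 + (¼)*(-1 + 2*16)/16 = -470 + (¼)*(1/16)*(-1 + 32) = -470 + (¼)*(1/16)*31 = -470 + 31/64 = -30049/64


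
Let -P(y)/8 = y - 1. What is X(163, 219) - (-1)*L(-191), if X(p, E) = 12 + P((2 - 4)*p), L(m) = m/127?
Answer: 333565/127 ≈ 2626.5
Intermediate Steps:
P(y) = 8 - 8*y (P(y) = -8*(y - 1) = -8*(-1 + y) = 8 - 8*y)
L(m) = m/127 (L(m) = m*(1/127) = m/127)
X(p, E) = 20 + 16*p (X(p, E) = 12 + (8 - 8*(2 - 4)*p) = 12 + (8 - (-16)*p) = 12 + (8 + 16*p) = 20 + 16*p)
X(163, 219) - (-1)*L(-191) = (20 + 16*163) - (-1)*(1/127)*(-191) = (20 + 2608) - (-1)*(-191)/127 = 2628 - 1*191/127 = 2628 - 191/127 = 333565/127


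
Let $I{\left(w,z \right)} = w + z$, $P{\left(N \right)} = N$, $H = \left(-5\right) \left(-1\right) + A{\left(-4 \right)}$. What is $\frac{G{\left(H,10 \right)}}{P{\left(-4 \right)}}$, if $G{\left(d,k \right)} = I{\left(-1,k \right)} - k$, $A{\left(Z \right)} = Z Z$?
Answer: $\frac{1}{4} \approx 0.25$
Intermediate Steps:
$A{\left(Z \right)} = Z^{2}$
$H = 21$ ($H = \left(-5\right) \left(-1\right) + \left(-4\right)^{2} = 5 + 16 = 21$)
$G{\left(d,k \right)} = -1$ ($G{\left(d,k \right)} = \left(-1 + k\right) - k = -1$)
$\frac{G{\left(H,10 \right)}}{P{\left(-4 \right)}} = - \frac{1}{-4} = \left(-1\right) \left(- \frac{1}{4}\right) = \frac{1}{4}$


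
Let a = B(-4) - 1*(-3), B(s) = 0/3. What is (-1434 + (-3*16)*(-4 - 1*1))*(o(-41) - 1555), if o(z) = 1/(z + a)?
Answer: 35277327/19 ≈ 1.8567e+6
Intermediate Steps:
B(s) = 0 (B(s) = 0*(⅓) = 0)
a = 3 (a = 0 - 1*(-3) = 0 + 3 = 3)
o(z) = 1/(3 + z) (o(z) = 1/(z + 3) = 1/(3 + z))
(-1434 + (-3*16)*(-4 - 1*1))*(o(-41) - 1555) = (-1434 + (-3*16)*(-4 - 1*1))*(1/(3 - 41) - 1555) = (-1434 - 48*(-4 - 1))*(1/(-38) - 1555) = (-1434 - 48*(-5))*(-1/38 - 1555) = (-1434 + 240)*(-59091/38) = -1194*(-59091/38) = 35277327/19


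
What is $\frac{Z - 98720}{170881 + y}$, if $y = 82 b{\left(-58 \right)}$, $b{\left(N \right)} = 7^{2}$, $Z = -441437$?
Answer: $- \frac{540157}{174899} \approx -3.0884$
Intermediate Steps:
$b{\left(N \right)} = 49$
$y = 4018$ ($y = 82 \cdot 49 = 4018$)
$\frac{Z - 98720}{170881 + y} = \frac{-441437 - 98720}{170881 + 4018} = - \frac{540157}{174899}$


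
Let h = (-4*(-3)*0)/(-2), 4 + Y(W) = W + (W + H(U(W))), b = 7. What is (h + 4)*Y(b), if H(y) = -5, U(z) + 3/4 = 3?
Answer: 20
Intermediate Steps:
U(z) = 9/4 (U(z) = -3/4 + 3 = 9/4)
Y(W) = -9 + 2*W (Y(W) = -4 + (W + (W - 5)) = -4 + (W + (-5 + W)) = -4 + (-5 + 2*W) = -9 + 2*W)
h = 0 (h = (12*0)*(-1/2) = 0*(-1/2) = 0)
(h + 4)*Y(b) = (0 + 4)*(-9 + 2*7) = 4*(-9 + 14) = 4*5 = 20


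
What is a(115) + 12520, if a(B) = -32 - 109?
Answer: 12379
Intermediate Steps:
a(B) = -141
a(115) + 12520 = -141 + 12520 = 12379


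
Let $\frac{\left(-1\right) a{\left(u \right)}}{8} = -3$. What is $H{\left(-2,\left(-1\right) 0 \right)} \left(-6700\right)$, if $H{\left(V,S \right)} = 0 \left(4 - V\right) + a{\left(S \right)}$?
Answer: $-160800$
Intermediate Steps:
$a{\left(u \right)} = 24$ ($a{\left(u \right)} = \left(-8\right) \left(-3\right) = 24$)
$H{\left(V,S \right)} = 24$ ($H{\left(V,S \right)} = 0 \left(4 - V\right) + 24 = 0 + 24 = 24$)
$H{\left(-2,\left(-1\right) 0 \right)} \left(-6700\right) = 24 \left(-6700\right) = -160800$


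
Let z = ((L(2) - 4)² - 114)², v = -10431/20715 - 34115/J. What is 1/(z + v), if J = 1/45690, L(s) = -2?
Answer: -6905/10762880580207 ≈ -6.4156e-10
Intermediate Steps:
J = 1/45690 ≈ 2.1887e-5
v = -10762922590227/6905 (v = -10431/20715 - 34115/1/45690 = -10431*1/20715 - 34115*45690 = -3477/6905 - 1558714350 = -10762922590227/6905 ≈ -1.5587e+9)
z = 6084 (z = ((-2 - 4)² - 114)² = ((-6)² - 114)² = (36 - 114)² = (-78)² = 6084)
1/(z + v) = 1/(6084 - 10762922590227/6905) = 1/(-10762880580207/6905) = -6905/10762880580207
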